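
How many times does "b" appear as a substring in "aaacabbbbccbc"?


Searching for "b" in "aaacabbbbccbc"
Scanning each position:
  Position 0: "a" => no
  Position 1: "a" => no
  Position 2: "a" => no
  Position 3: "c" => no
  Position 4: "a" => no
  Position 5: "b" => MATCH
  Position 6: "b" => MATCH
  Position 7: "b" => MATCH
  Position 8: "b" => MATCH
  Position 9: "c" => no
  Position 10: "c" => no
  Position 11: "b" => MATCH
  Position 12: "c" => no
Total occurrences: 5

5


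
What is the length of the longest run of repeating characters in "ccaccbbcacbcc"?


Input: "ccaccbbcacbcc"
Scanning for longest run:
  Position 1 ('c'): continues run of 'c', length=2
  Position 2 ('a'): new char, reset run to 1
  Position 3 ('c'): new char, reset run to 1
  Position 4 ('c'): continues run of 'c', length=2
  Position 5 ('b'): new char, reset run to 1
  Position 6 ('b'): continues run of 'b', length=2
  Position 7 ('c'): new char, reset run to 1
  Position 8 ('a'): new char, reset run to 1
  Position 9 ('c'): new char, reset run to 1
  Position 10 ('b'): new char, reset run to 1
  Position 11 ('c'): new char, reset run to 1
  Position 12 ('c'): continues run of 'c', length=2
Longest run: 'c' with length 2

2


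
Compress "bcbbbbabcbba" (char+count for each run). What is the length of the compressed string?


Input: bcbbbbabcbba
Runs:
  'b' x 1 => "b1"
  'c' x 1 => "c1"
  'b' x 4 => "b4"
  'a' x 1 => "a1"
  'b' x 1 => "b1"
  'c' x 1 => "c1"
  'b' x 2 => "b2"
  'a' x 1 => "a1"
Compressed: "b1c1b4a1b1c1b2a1"
Compressed length: 16

16


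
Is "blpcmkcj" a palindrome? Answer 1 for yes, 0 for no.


Input: blpcmkcj
Reversed: jckmcplb
  Compare pos 0 ('b') with pos 7 ('j'): MISMATCH
  Compare pos 1 ('l') with pos 6 ('c'): MISMATCH
  Compare pos 2 ('p') with pos 5 ('k'): MISMATCH
  Compare pos 3 ('c') with pos 4 ('m'): MISMATCH
Result: not a palindrome

0


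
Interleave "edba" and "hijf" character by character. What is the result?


Interleaving "edba" and "hijf":
  Position 0: 'e' from first, 'h' from second => "eh"
  Position 1: 'd' from first, 'i' from second => "di"
  Position 2: 'b' from first, 'j' from second => "bj"
  Position 3: 'a' from first, 'f' from second => "af"
Result: ehdibjaf

ehdibjaf


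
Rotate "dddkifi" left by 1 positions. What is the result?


Input: "dddkifi", rotate left by 1
First 1 characters: "d"
Remaining characters: "ddkifi"
Concatenate remaining + first: "ddkifi" + "d" = "ddkifid"

ddkifid


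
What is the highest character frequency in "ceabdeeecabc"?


Input: ceabdeeecabc
Character counts:
  'a': 2
  'b': 2
  'c': 3
  'd': 1
  'e': 4
Maximum frequency: 4

4


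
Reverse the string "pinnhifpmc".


Input: pinnhifpmc
Reading characters right to left:
  Position 9: 'c'
  Position 8: 'm'
  Position 7: 'p'
  Position 6: 'f'
  Position 5: 'i'
  Position 4: 'h'
  Position 3: 'n'
  Position 2: 'n'
  Position 1: 'i'
  Position 0: 'p'
Reversed: cmpfihnnip

cmpfihnnip


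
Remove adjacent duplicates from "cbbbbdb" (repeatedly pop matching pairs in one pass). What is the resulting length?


Input: cbbbbdb
Stack-based adjacent duplicate removal:
  Read 'c': push. Stack: c
  Read 'b': push. Stack: cb
  Read 'b': matches stack top 'b' => pop. Stack: c
  Read 'b': push. Stack: cb
  Read 'b': matches stack top 'b' => pop. Stack: c
  Read 'd': push. Stack: cd
  Read 'b': push. Stack: cdb
Final stack: "cdb" (length 3)

3


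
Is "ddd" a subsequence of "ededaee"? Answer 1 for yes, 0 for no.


Check if "ddd" is a subsequence of "ededaee"
Greedy scan:
  Position 0 ('e'): no match needed
  Position 1 ('d'): matches sub[0] = 'd'
  Position 2 ('e'): no match needed
  Position 3 ('d'): matches sub[1] = 'd'
  Position 4 ('a'): no match needed
  Position 5 ('e'): no match needed
  Position 6 ('e'): no match needed
Only matched 2/3 characters => not a subsequence

0


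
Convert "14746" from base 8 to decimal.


Input: "14746" in base 8
Positional expansion:
  Digit '1' (value 1) x 8^4 = 4096
  Digit '4' (value 4) x 8^3 = 2048
  Digit '7' (value 7) x 8^2 = 448
  Digit '4' (value 4) x 8^1 = 32
  Digit '6' (value 6) x 8^0 = 6
Sum = 6630

6630


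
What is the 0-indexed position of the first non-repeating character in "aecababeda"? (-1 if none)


Input: aecababeda
Character frequencies:
  'a': 4
  'b': 2
  'c': 1
  'd': 1
  'e': 2
Scanning left to right for freq == 1:
  Position 0 ('a'): freq=4, skip
  Position 1 ('e'): freq=2, skip
  Position 2 ('c'): unique! => answer = 2

2


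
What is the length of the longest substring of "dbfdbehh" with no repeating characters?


Input: "dbfdbehh"
Sliding window (track last position of each char):
  Position 0 ('d'): window [0,0] length 1 -- new best
  Position 1 ('b'): window [0,1] length 2 -- new best
  Position 2 ('f'): window [0,2] length 3 -- new best
  Position 3 ('d'): repeat (last at 0), move window start to 1
  Position 3 ('d'): window [1,3] length 3
  Position 4 ('b'): repeat (last at 1), move window start to 2
  Position 4 ('b'): window [2,4] length 3
  Position 5 ('e'): window [2,5] length 4 -- new best
  Position 6 ('h'): window [2,6] length 5 -- new best
  Position 7 ('h'): repeat (last at 6), move window start to 7
  Position 7 ('h'): window [7,7] length 1
Longest substring with no repeats: "fdbeh" with length 5

5


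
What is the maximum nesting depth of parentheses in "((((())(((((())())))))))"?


Input: "((((())(((((())())))))))"
Tracking depth:
  Position 0 '(': depth becomes 1
  Position 1 '(': depth becomes 2
  Position 2 '(': depth becomes 3
  Position 3 '(': depth becomes 4
  Position 4 '(': depth becomes 5
  Position 5 ')': depth becomes 4
  Position 6 ')': depth becomes 3
  Position 7 '(': depth becomes 4
  Position 8 '(': depth becomes 5
  Position 9 '(': depth becomes 6
  Position 10 '(': depth becomes 7
  Position 11 '(': depth becomes 8
  Position 12 '(': depth becomes 9
  Position 13 ')': depth becomes 8
  Position 14 ')': depth becomes 7
  Position 15 '(': depth becomes 8
  Position 16 ')': depth becomes 7
  Position 17 ')': depth becomes 6
  Position 18 ')': depth becomes 5
  Position 19 ')': depth becomes 4
  Position 20 ')': depth becomes 3
  Position 21 ')': depth becomes 2
  Position 22 ')': depth becomes 1
  Position 23 ')': depth becomes 0
Maximum depth reached: 9

9


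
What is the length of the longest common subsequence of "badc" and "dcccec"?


LCS of "badc" and "dcccec"
DP table:
           d    c    c    c    e    c
      0    0    0    0    0    0    0
  b   0    0    0    0    0    0    0
  a   0    0    0    0    0    0    0
  d   0    1    1    1    1    1    1
  c   0    1    2    2    2    2    2
LCS length = dp[4][6] = 2

2


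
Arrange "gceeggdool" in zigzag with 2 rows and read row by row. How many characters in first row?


Zigzag "gceeggdool" into 2 rows:
Placing characters:
  'g' => row 0
  'c' => row 1
  'e' => row 0
  'e' => row 1
  'g' => row 0
  'g' => row 1
  'd' => row 0
  'o' => row 1
  'o' => row 0
  'l' => row 1
Rows:
  Row 0: "gegdo"
  Row 1: "cegol"
First row length: 5

5


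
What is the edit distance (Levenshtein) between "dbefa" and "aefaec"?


Computing edit distance: "dbefa" -> "aefaec"
DP table:
           a    e    f    a    e    c
      0    1    2    3    4    5    6
  d   1    1    2    3    4    5    6
  b   2    2    2    3    4    5    6
  e   3    3    2    3    4    4    5
  f   4    4    3    2    3    4    5
  a   5    4    4    3    2    3    4
Edit distance = dp[5][6] = 4

4


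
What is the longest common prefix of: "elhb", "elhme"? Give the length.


Words: elhb, elhme
  Position 0: all 'e' => match
  Position 1: all 'l' => match
  Position 2: all 'h' => match
  Position 3: ('b', 'm') => mismatch, stop
LCP = "elh" (length 3)

3


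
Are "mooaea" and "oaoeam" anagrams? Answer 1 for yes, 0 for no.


Strings: "mooaea", "oaoeam"
Sorted first:  aaemoo
Sorted second: aaemoo
Sorted forms match => anagrams

1


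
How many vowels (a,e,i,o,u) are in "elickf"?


Input: elickf
Checking each character:
  'e' at position 0: vowel (running total: 1)
  'l' at position 1: consonant
  'i' at position 2: vowel (running total: 2)
  'c' at position 3: consonant
  'k' at position 4: consonant
  'f' at position 5: consonant
Total vowels: 2

2


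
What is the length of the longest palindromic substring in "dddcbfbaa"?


Input: "dddcbfbaa"
Checking substrings for palindromes:
  [0:3] "ddd" (len 3) => palindrome
  [4:7] "bfb" (len 3) => palindrome
  [0:2] "dd" (len 2) => palindrome
  [1:3] "dd" (len 2) => palindrome
  [7:9] "aa" (len 2) => palindrome
Longest palindromic substring: "ddd" with length 3

3


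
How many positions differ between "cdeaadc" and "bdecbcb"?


Comparing "cdeaadc" and "bdecbcb" position by position:
  Position 0: 'c' vs 'b' => DIFFER
  Position 1: 'd' vs 'd' => same
  Position 2: 'e' vs 'e' => same
  Position 3: 'a' vs 'c' => DIFFER
  Position 4: 'a' vs 'b' => DIFFER
  Position 5: 'd' vs 'c' => DIFFER
  Position 6: 'c' vs 'b' => DIFFER
Positions that differ: 5

5


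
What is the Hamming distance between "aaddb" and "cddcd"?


Comparing "aaddb" and "cddcd" position by position:
  Position 0: 'a' vs 'c' => differ
  Position 1: 'a' vs 'd' => differ
  Position 2: 'd' vs 'd' => same
  Position 3: 'd' vs 'c' => differ
  Position 4: 'b' vs 'd' => differ
Total differences (Hamming distance): 4

4


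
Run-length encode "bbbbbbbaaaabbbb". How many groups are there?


Input: bbbbbbbaaaabbbb
Scanning for consecutive runs:
  Group 1: 'b' x 7 (positions 0-6)
  Group 2: 'a' x 4 (positions 7-10)
  Group 3: 'b' x 4 (positions 11-14)
Total groups: 3

3


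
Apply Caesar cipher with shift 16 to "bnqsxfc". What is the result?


Caesar cipher: shift "bnqsxfc" by 16
  'b' (pos 1) + 16 = pos 17 = 'r'
  'n' (pos 13) + 16 = pos 3 = 'd'
  'q' (pos 16) + 16 = pos 6 = 'g'
  's' (pos 18) + 16 = pos 8 = 'i'
  'x' (pos 23) + 16 = pos 13 = 'n'
  'f' (pos 5) + 16 = pos 21 = 'v'
  'c' (pos 2) + 16 = pos 18 = 's'
Result: rdginvs

rdginvs


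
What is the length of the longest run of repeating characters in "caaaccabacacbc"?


Input: "caaaccabacacbc"
Scanning for longest run:
  Position 1 ('a'): new char, reset run to 1
  Position 2 ('a'): continues run of 'a', length=2
  Position 3 ('a'): continues run of 'a', length=3
  Position 4 ('c'): new char, reset run to 1
  Position 5 ('c'): continues run of 'c', length=2
  Position 6 ('a'): new char, reset run to 1
  Position 7 ('b'): new char, reset run to 1
  Position 8 ('a'): new char, reset run to 1
  Position 9 ('c'): new char, reset run to 1
  Position 10 ('a'): new char, reset run to 1
  Position 11 ('c'): new char, reset run to 1
  Position 12 ('b'): new char, reset run to 1
  Position 13 ('c'): new char, reset run to 1
Longest run: 'a' with length 3

3


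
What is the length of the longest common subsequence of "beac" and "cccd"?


LCS of "beac" and "cccd"
DP table:
           c    c    c    d
      0    0    0    0    0
  b   0    0    0    0    0
  e   0    0    0    0    0
  a   0    0    0    0    0
  c   0    1    1    1    1
LCS length = dp[4][4] = 1

1


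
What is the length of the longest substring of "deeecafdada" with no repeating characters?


Input: "deeecafdada"
Sliding window (track last position of each char):
  Position 0 ('d'): window [0,0] length 1 -- new best
  Position 1 ('e'): window [0,1] length 2 -- new best
  Position 2 ('e'): repeat (last at 1), move window start to 2
  Position 2 ('e'): window [2,2] length 1
  Position 3 ('e'): repeat (last at 2), move window start to 3
  Position 3 ('e'): window [3,3] length 1
  Position 4 ('c'): window [3,4] length 2
  Position 5 ('a'): window [3,5] length 3 -- new best
  Position 6 ('f'): window [3,6] length 4 -- new best
  Position 7 ('d'): window [3,7] length 5 -- new best
  Position 8 ('a'): repeat (last at 5), move window start to 6
  Position 8 ('a'): window [6,8] length 3
  Position 9 ('d'): repeat (last at 7), move window start to 8
  Position 9 ('d'): window [8,9] length 2
  Position 10 ('a'): repeat (last at 8), move window start to 9
  Position 10 ('a'): window [9,10] length 2
Longest substring with no repeats: "ecafd" with length 5

5


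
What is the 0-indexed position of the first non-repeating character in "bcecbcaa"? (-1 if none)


Input: bcecbcaa
Character frequencies:
  'a': 2
  'b': 2
  'c': 3
  'e': 1
Scanning left to right for freq == 1:
  Position 0 ('b'): freq=2, skip
  Position 1 ('c'): freq=3, skip
  Position 2 ('e'): unique! => answer = 2

2


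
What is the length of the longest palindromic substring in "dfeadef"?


Input: "dfeadef"
Checking substrings for palindromes:
  No multi-char palindromic substrings found
Longest palindromic substring: "d" with length 1

1


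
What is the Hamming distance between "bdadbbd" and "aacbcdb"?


Comparing "bdadbbd" and "aacbcdb" position by position:
  Position 0: 'b' vs 'a' => differ
  Position 1: 'd' vs 'a' => differ
  Position 2: 'a' vs 'c' => differ
  Position 3: 'd' vs 'b' => differ
  Position 4: 'b' vs 'c' => differ
  Position 5: 'b' vs 'd' => differ
  Position 6: 'd' vs 'b' => differ
Total differences (Hamming distance): 7

7


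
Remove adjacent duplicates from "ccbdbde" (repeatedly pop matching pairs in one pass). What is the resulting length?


Input: ccbdbde
Stack-based adjacent duplicate removal:
  Read 'c': push. Stack: c
  Read 'c': matches stack top 'c' => pop. Stack: (empty)
  Read 'b': push. Stack: b
  Read 'd': push. Stack: bd
  Read 'b': push. Stack: bdb
  Read 'd': push. Stack: bdbd
  Read 'e': push. Stack: bdbde
Final stack: "bdbde" (length 5)

5


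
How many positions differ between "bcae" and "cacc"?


Comparing "bcae" and "cacc" position by position:
  Position 0: 'b' vs 'c' => DIFFER
  Position 1: 'c' vs 'a' => DIFFER
  Position 2: 'a' vs 'c' => DIFFER
  Position 3: 'e' vs 'c' => DIFFER
Positions that differ: 4

4


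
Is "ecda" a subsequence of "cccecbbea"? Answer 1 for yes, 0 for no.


Check if "ecda" is a subsequence of "cccecbbea"
Greedy scan:
  Position 0 ('c'): no match needed
  Position 1 ('c'): no match needed
  Position 2 ('c'): no match needed
  Position 3 ('e'): matches sub[0] = 'e'
  Position 4 ('c'): matches sub[1] = 'c'
  Position 5 ('b'): no match needed
  Position 6 ('b'): no match needed
  Position 7 ('e'): no match needed
  Position 8 ('a'): no match needed
Only matched 2/4 characters => not a subsequence

0


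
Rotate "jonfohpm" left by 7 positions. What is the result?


Input: "jonfohpm", rotate left by 7
First 7 characters: "jonfohp"
Remaining characters: "m"
Concatenate remaining + first: "m" + "jonfohp" = "mjonfohp"

mjonfohp


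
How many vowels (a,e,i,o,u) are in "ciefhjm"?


Input: ciefhjm
Checking each character:
  'c' at position 0: consonant
  'i' at position 1: vowel (running total: 1)
  'e' at position 2: vowel (running total: 2)
  'f' at position 3: consonant
  'h' at position 4: consonant
  'j' at position 5: consonant
  'm' at position 6: consonant
Total vowels: 2

2


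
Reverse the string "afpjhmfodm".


Input: afpjhmfodm
Reading characters right to left:
  Position 9: 'm'
  Position 8: 'd'
  Position 7: 'o'
  Position 6: 'f'
  Position 5: 'm'
  Position 4: 'h'
  Position 3: 'j'
  Position 2: 'p'
  Position 1: 'f'
  Position 0: 'a'
Reversed: mdofmhjpfa

mdofmhjpfa


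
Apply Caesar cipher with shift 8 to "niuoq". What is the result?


Caesar cipher: shift "niuoq" by 8
  'n' (pos 13) + 8 = pos 21 = 'v'
  'i' (pos 8) + 8 = pos 16 = 'q'
  'u' (pos 20) + 8 = pos 2 = 'c'
  'o' (pos 14) + 8 = pos 22 = 'w'
  'q' (pos 16) + 8 = pos 24 = 'y'
Result: vqcwy

vqcwy


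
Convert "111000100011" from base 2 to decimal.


Input: "111000100011" in base 2
Positional expansion:
  Digit '1' (value 1) x 2^11 = 2048
  Digit '1' (value 1) x 2^10 = 1024
  Digit '1' (value 1) x 2^9 = 512
  Digit '0' (value 0) x 2^8 = 0
  Digit '0' (value 0) x 2^7 = 0
  Digit '0' (value 0) x 2^6 = 0
  Digit '1' (value 1) x 2^5 = 32
  Digit '0' (value 0) x 2^4 = 0
  Digit '0' (value 0) x 2^3 = 0
  Digit '0' (value 0) x 2^2 = 0
  Digit '1' (value 1) x 2^1 = 2
  Digit '1' (value 1) x 2^0 = 1
Sum = 3619

3619


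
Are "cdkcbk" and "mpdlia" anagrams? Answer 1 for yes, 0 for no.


Strings: "cdkcbk", "mpdlia"
Sorted first:  bccdkk
Sorted second: adilmp
Differ at position 0: 'b' vs 'a' => not anagrams

0


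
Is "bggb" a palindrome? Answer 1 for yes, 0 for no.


Input: bggb
Reversed: bggb
  Compare pos 0 ('b') with pos 3 ('b'): match
  Compare pos 1 ('g') with pos 2 ('g'): match
Result: palindrome

1


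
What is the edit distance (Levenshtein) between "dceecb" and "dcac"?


Computing edit distance: "dceecb" -> "dcac"
DP table:
           d    c    a    c
      0    1    2    3    4
  d   1    0    1    2    3
  c   2    1    0    1    2
  e   3    2    1    1    2
  e   4    3    2    2    2
  c   5    4    3    3    2
  b   6    5    4    4    3
Edit distance = dp[6][4] = 3

3


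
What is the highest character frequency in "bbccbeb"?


Input: bbccbeb
Character counts:
  'b': 4
  'c': 2
  'e': 1
Maximum frequency: 4

4


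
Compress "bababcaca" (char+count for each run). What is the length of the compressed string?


Input: bababcaca
Runs:
  'b' x 1 => "b1"
  'a' x 1 => "a1"
  'b' x 1 => "b1"
  'a' x 1 => "a1"
  'b' x 1 => "b1"
  'c' x 1 => "c1"
  'a' x 1 => "a1"
  'c' x 1 => "c1"
  'a' x 1 => "a1"
Compressed: "b1a1b1a1b1c1a1c1a1"
Compressed length: 18

18


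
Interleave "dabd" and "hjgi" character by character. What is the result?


Interleaving "dabd" and "hjgi":
  Position 0: 'd' from first, 'h' from second => "dh"
  Position 1: 'a' from first, 'j' from second => "aj"
  Position 2: 'b' from first, 'g' from second => "bg"
  Position 3: 'd' from first, 'i' from second => "di"
Result: dhajbgdi

dhajbgdi


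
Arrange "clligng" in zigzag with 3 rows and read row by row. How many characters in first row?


Zigzag "clligng" into 3 rows:
Placing characters:
  'c' => row 0
  'l' => row 1
  'l' => row 2
  'i' => row 1
  'g' => row 0
  'n' => row 1
  'g' => row 2
Rows:
  Row 0: "cg"
  Row 1: "lin"
  Row 2: "lg"
First row length: 2

2


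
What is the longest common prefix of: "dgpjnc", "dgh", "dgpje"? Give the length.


Words: dgpjnc, dgh, dgpje
  Position 0: all 'd' => match
  Position 1: all 'g' => match
  Position 2: ('p', 'h', 'p') => mismatch, stop
LCP = "dg" (length 2)

2


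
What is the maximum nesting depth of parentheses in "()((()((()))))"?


Input: "()((()((()))))"
Tracking depth:
  Position 0 '(': depth becomes 1
  Position 1 ')': depth becomes 0
  Position 2 '(': depth becomes 1
  Position 3 '(': depth becomes 2
  Position 4 '(': depth becomes 3
  Position 5 ')': depth becomes 2
  Position 6 '(': depth becomes 3
  Position 7 '(': depth becomes 4
  Position 8 '(': depth becomes 5
  Position 9 ')': depth becomes 4
  Position 10 ')': depth becomes 3
  Position 11 ')': depth becomes 2
  Position 12 ')': depth becomes 1
  Position 13 ')': depth becomes 0
Maximum depth reached: 5

5


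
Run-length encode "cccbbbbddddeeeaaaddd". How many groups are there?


Input: cccbbbbddddeeeaaaddd
Scanning for consecutive runs:
  Group 1: 'c' x 3 (positions 0-2)
  Group 2: 'b' x 4 (positions 3-6)
  Group 3: 'd' x 4 (positions 7-10)
  Group 4: 'e' x 3 (positions 11-13)
  Group 5: 'a' x 3 (positions 14-16)
  Group 6: 'd' x 3 (positions 17-19)
Total groups: 6

6


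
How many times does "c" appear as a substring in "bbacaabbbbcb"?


Searching for "c" in "bbacaabbbbcb"
Scanning each position:
  Position 0: "b" => no
  Position 1: "b" => no
  Position 2: "a" => no
  Position 3: "c" => MATCH
  Position 4: "a" => no
  Position 5: "a" => no
  Position 6: "b" => no
  Position 7: "b" => no
  Position 8: "b" => no
  Position 9: "b" => no
  Position 10: "c" => MATCH
  Position 11: "b" => no
Total occurrences: 2

2


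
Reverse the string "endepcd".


Input: endepcd
Reading characters right to left:
  Position 6: 'd'
  Position 5: 'c'
  Position 4: 'p'
  Position 3: 'e'
  Position 2: 'd'
  Position 1: 'n'
  Position 0: 'e'
Reversed: dcpedne

dcpedne


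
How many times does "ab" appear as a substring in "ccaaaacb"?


Searching for "ab" in "ccaaaacb"
Scanning each position:
  Position 0: "cc" => no
  Position 1: "ca" => no
  Position 2: "aa" => no
  Position 3: "aa" => no
  Position 4: "aa" => no
  Position 5: "ac" => no
  Position 6: "cb" => no
Total occurrences: 0

0


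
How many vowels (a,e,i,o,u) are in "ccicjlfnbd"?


Input: ccicjlfnbd
Checking each character:
  'c' at position 0: consonant
  'c' at position 1: consonant
  'i' at position 2: vowel (running total: 1)
  'c' at position 3: consonant
  'j' at position 4: consonant
  'l' at position 5: consonant
  'f' at position 6: consonant
  'n' at position 7: consonant
  'b' at position 8: consonant
  'd' at position 9: consonant
Total vowels: 1

1


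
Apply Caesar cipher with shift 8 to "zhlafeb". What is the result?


Caesar cipher: shift "zhlafeb" by 8
  'z' (pos 25) + 8 = pos 7 = 'h'
  'h' (pos 7) + 8 = pos 15 = 'p'
  'l' (pos 11) + 8 = pos 19 = 't'
  'a' (pos 0) + 8 = pos 8 = 'i'
  'f' (pos 5) + 8 = pos 13 = 'n'
  'e' (pos 4) + 8 = pos 12 = 'm'
  'b' (pos 1) + 8 = pos 9 = 'j'
Result: hptinmj

hptinmj


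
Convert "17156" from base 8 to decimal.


Input: "17156" in base 8
Positional expansion:
  Digit '1' (value 1) x 8^4 = 4096
  Digit '7' (value 7) x 8^3 = 3584
  Digit '1' (value 1) x 8^2 = 64
  Digit '5' (value 5) x 8^1 = 40
  Digit '6' (value 6) x 8^0 = 6
Sum = 7790

7790


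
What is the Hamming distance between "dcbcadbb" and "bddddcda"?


Comparing "dcbcadbb" and "bddddcda" position by position:
  Position 0: 'd' vs 'b' => differ
  Position 1: 'c' vs 'd' => differ
  Position 2: 'b' vs 'd' => differ
  Position 3: 'c' vs 'd' => differ
  Position 4: 'a' vs 'd' => differ
  Position 5: 'd' vs 'c' => differ
  Position 6: 'b' vs 'd' => differ
  Position 7: 'b' vs 'a' => differ
Total differences (Hamming distance): 8

8


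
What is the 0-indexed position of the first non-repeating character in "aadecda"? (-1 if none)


Input: aadecda
Character frequencies:
  'a': 3
  'c': 1
  'd': 2
  'e': 1
Scanning left to right for freq == 1:
  Position 0 ('a'): freq=3, skip
  Position 1 ('a'): freq=3, skip
  Position 2 ('d'): freq=2, skip
  Position 3 ('e'): unique! => answer = 3

3


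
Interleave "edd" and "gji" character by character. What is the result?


Interleaving "edd" and "gji":
  Position 0: 'e' from first, 'g' from second => "eg"
  Position 1: 'd' from first, 'j' from second => "dj"
  Position 2: 'd' from first, 'i' from second => "di"
Result: egdjdi

egdjdi


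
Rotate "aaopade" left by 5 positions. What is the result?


Input: "aaopade", rotate left by 5
First 5 characters: "aaopa"
Remaining characters: "de"
Concatenate remaining + first: "de" + "aaopa" = "deaaopa"

deaaopa


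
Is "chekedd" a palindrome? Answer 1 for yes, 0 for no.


Input: chekedd
Reversed: ddekehc
  Compare pos 0 ('c') with pos 6 ('d'): MISMATCH
  Compare pos 1 ('h') with pos 5 ('d'): MISMATCH
  Compare pos 2 ('e') with pos 4 ('e'): match
Result: not a palindrome

0


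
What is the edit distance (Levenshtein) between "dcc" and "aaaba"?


Computing edit distance: "dcc" -> "aaaba"
DP table:
           a    a    a    b    a
      0    1    2    3    4    5
  d   1    1    2    3    4    5
  c   2    2    2    3    4    5
  c   3    3    3    3    4    5
Edit distance = dp[3][5] = 5

5


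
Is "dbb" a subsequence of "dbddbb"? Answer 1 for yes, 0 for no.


Check if "dbb" is a subsequence of "dbddbb"
Greedy scan:
  Position 0 ('d'): matches sub[0] = 'd'
  Position 1 ('b'): matches sub[1] = 'b'
  Position 2 ('d'): no match needed
  Position 3 ('d'): no match needed
  Position 4 ('b'): matches sub[2] = 'b'
  Position 5 ('b'): no match needed
All 3 characters matched => is a subsequence

1


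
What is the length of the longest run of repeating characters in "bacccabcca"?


Input: "bacccabcca"
Scanning for longest run:
  Position 1 ('a'): new char, reset run to 1
  Position 2 ('c'): new char, reset run to 1
  Position 3 ('c'): continues run of 'c', length=2
  Position 4 ('c'): continues run of 'c', length=3
  Position 5 ('a'): new char, reset run to 1
  Position 6 ('b'): new char, reset run to 1
  Position 7 ('c'): new char, reset run to 1
  Position 8 ('c'): continues run of 'c', length=2
  Position 9 ('a'): new char, reset run to 1
Longest run: 'c' with length 3

3


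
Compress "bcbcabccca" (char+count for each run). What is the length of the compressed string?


Input: bcbcabccca
Runs:
  'b' x 1 => "b1"
  'c' x 1 => "c1"
  'b' x 1 => "b1"
  'c' x 1 => "c1"
  'a' x 1 => "a1"
  'b' x 1 => "b1"
  'c' x 3 => "c3"
  'a' x 1 => "a1"
Compressed: "b1c1b1c1a1b1c3a1"
Compressed length: 16

16


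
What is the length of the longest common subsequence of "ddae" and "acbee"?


LCS of "ddae" and "acbee"
DP table:
           a    c    b    e    e
      0    0    0    0    0    0
  d   0    0    0    0    0    0
  d   0    0    0    0    0    0
  a   0    1    1    1    1    1
  e   0    1    1    1    2    2
LCS length = dp[4][5] = 2

2


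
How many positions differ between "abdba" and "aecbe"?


Comparing "abdba" and "aecbe" position by position:
  Position 0: 'a' vs 'a' => same
  Position 1: 'b' vs 'e' => DIFFER
  Position 2: 'd' vs 'c' => DIFFER
  Position 3: 'b' vs 'b' => same
  Position 4: 'a' vs 'e' => DIFFER
Positions that differ: 3

3


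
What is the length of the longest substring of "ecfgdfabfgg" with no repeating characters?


Input: "ecfgdfabfgg"
Sliding window (track last position of each char):
  Position 0 ('e'): window [0,0] length 1 -- new best
  Position 1 ('c'): window [0,1] length 2 -- new best
  Position 2 ('f'): window [0,2] length 3 -- new best
  Position 3 ('g'): window [0,3] length 4 -- new best
  Position 4 ('d'): window [0,4] length 5 -- new best
  Position 5 ('f'): repeat (last at 2), move window start to 3
  Position 5 ('f'): window [3,5] length 3
  Position 6 ('a'): window [3,6] length 4
  Position 7 ('b'): window [3,7] length 5
  Position 8 ('f'): repeat (last at 5), move window start to 6
  Position 8 ('f'): window [6,8] length 3
  Position 9 ('g'): window [6,9] length 4
  Position 10 ('g'): repeat (last at 9), move window start to 10
  Position 10 ('g'): window [10,10] length 1
Longest substring with no repeats: "ecfgd" with length 5

5


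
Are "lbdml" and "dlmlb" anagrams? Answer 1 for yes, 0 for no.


Strings: "lbdml", "dlmlb"
Sorted first:  bdllm
Sorted second: bdllm
Sorted forms match => anagrams

1


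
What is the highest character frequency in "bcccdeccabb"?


Input: bcccdeccabb
Character counts:
  'a': 1
  'b': 3
  'c': 5
  'd': 1
  'e': 1
Maximum frequency: 5

5


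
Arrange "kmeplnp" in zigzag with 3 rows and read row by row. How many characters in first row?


Zigzag "kmeplnp" into 3 rows:
Placing characters:
  'k' => row 0
  'm' => row 1
  'e' => row 2
  'p' => row 1
  'l' => row 0
  'n' => row 1
  'p' => row 2
Rows:
  Row 0: "kl"
  Row 1: "mpn"
  Row 2: "ep"
First row length: 2

2


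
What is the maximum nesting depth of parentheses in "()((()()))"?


Input: "()((()()))"
Tracking depth:
  Position 0 '(': depth becomes 1
  Position 1 ')': depth becomes 0
  Position 2 '(': depth becomes 1
  Position 3 '(': depth becomes 2
  Position 4 '(': depth becomes 3
  Position 5 ')': depth becomes 2
  Position 6 '(': depth becomes 3
  Position 7 ')': depth becomes 2
  Position 8 ')': depth becomes 1
  Position 9 ')': depth becomes 0
Maximum depth reached: 3

3


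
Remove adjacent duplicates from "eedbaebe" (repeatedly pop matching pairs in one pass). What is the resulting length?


Input: eedbaebe
Stack-based adjacent duplicate removal:
  Read 'e': push. Stack: e
  Read 'e': matches stack top 'e' => pop. Stack: (empty)
  Read 'd': push. Stack: d
  Read 'b': push. Stack: db
  Read 'a': push. Stack: dba
  Read 'e': push. Stack: dbae
  Read 'b': push. Stack: dbaeb
  Read 'e': push. Stack: dbaebe
Final stack: "dbaebe" (length 6)

6


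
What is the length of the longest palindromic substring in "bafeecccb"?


Input: "bafeecccb"
Checking substrings for palindromes:
  [5:8] "ccc" (len 3) => palindrome
  [3:5] "ee" (len 2) => palindrome
  [5:7] "cc" (len 2) => palindrome
  [6:8] "cc" (len 2) => palindrome
Longest palindromic substring: "ccc" with length 3

3


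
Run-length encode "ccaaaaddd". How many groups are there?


Input: ccaaaaddd
Scanning for consecutive runs:
  Group 1: 'c' x 2 (positions 0-1)
  Group 2: 'a' x 4 (positions 2-5)
  Group 3: 'd' x 3 (positions 6-8)
Total groups: 3

3


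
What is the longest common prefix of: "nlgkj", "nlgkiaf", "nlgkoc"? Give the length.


Words: nlgkj, nlgkiaf, nlgkoc
  Position 0: all 'n' => match
  Position 1: all 'l' => match
  Position 2: all 'g' => match
  Position 3: all 'k' => match
  Position 4: ('j', 'i', 'o') => mismatch, stop
LCP = "nlgk" (length 4)

4


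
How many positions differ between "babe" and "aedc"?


Comparing "babe" and "aedc" position by position:
  Position 0: 'b' vs 'a' => DIFFER
  Position 1: 'a' vs 'e' => DIFFER
  Position 2: 'b' vs 'd' => DIFFER
  Position 3: 'e' vs 'c' => DIFFER
Positions that differ: 4

4


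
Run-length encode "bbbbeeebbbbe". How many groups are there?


Input: bbbbeeebbbbe
Scanning for consecutive runs:
  Group 1: 'b' x 4 (positions 0-3)
  Group 2: 'e' x 3 (positions 4-6)
  Group 3: 'b' x 4 (positions 7-10)
  Group 4: 'e' x 1 (positions 11-11)
Total groups: 4

4


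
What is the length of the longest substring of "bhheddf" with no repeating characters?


Input: "bhheddf"
Sliding window (track last position of each char):
  Position 0 ('b'): window [0,0] length 1 -- new best
  Position 1 ('h'): window [0,1] length 2 -- new best
  Position 2 ('h'): repeat (last at 1), move window start to 2
  Position 2 ('h'): window [2,2] length 1
  Position 3 ('e'): window [2,3] length 2
  Position 4 ('d'): window [2,4] length 3 -- new best
  Position 5 ('d'): repeat (last at 4), move window start to 5
  Position 5 ('d'): window [5,5] length 1
  Position 6 ('f'): window [5,6] length 2
Longest substring with no repeats: "hed" with length 3

3


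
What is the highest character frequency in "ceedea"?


Input: ceedea
Character counts:
  'a': 1
  'c': 1
  'd': 1
  'e': 3
Maximum frequency: 3

3


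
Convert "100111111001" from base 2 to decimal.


Input: "100111111001" in base 2
Positional expansion:
  Digit '1' (value 1) x 2^11 = 2048
  Digit '0' (value 0) x 2^10 = 0
  Digit '0' (value 0) x 2^9 = 0
  Digit '1' (value 1) x 2^8 = 256
  Digit '1' (value 1) x 2^7 = 128
  Digit '1' (value 1) x 2^6 = 64
  Digit '1' (value 1) x 2^5 = 32
  Digit '1' (value 1) x 2^4 = 16
  Digit '1' (value 1) x 2^3 = 8
  Digit '0' (value 0) x 2^2 = 0
  Digit '0' (value 0) x 2^1 = 0
  Digit '1' (value 1) x 2^0 = 1
Sum = 2553

2553


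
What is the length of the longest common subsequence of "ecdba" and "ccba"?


LCS of "ecdba" and "ccba"
DP table:
           c    c    b    a
      0    0    0    0    0
  e   0    0    0    0    0
  c   0    1    1    1    1
  d   0    1    1    1    1
  b   0    1    1    2    2
  a   0    1    1    2    3
LCS length = dp[5][4] = 3

3


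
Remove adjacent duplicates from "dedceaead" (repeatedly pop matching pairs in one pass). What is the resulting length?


Input: dedceaead
Stack-based adjacent duplicate removal:
  Read 'd': push. Stack: d
  Read 'e': push. Stack: de
  Read 'd': push. Stack: ded
  Read 'c': push. Stack: dedc
  Read 'e': push. Stack: dedce
  Read 'a': push. Stack: dedcea
  Read 'e': push. Stack: dedceae
  Read 'a': push. Stack: dedceaea
  Read 'd': push. Stack: dedceaead
Final stack: "dedceaead" (length 9)

9


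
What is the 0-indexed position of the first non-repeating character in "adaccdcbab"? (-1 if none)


Input: adaccdcbab
Character frequencies:
  'a': 3
  'b': 2
  'c': 3
  'd': 2
Scanning left to right for freq == 1:
  Position 0 ('a'): freq=3, skip
  Position 1 ('d'): freq=2, skip
  Position 2 ('a'): freq=3, skip
  Position 3 ('c'): freq=3, skip
  Position 4 ('c'): freq=3, skip
  Position 5 ('d'): freq=2, skip
  Position 6 ('c'): freq=3, skip
  Position 7 ('b'): freq=2, skip
  Position 8 ('a'): freq=3, skip
  Position 9 ('b'): freq=2, skip
  No unique character found => answer = -1

-1


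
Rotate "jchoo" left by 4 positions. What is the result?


Input: "jchoo", rotate left by 4
First 4 characters: "jcho"
Remaining characters: "o"
Concatenate remaining + first: "o" + "jcho" = "ojcho"

ojcho


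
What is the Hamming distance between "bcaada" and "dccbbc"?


Comparing "bcaada" and "dccbbc" position by position:
  Position 0: 'b' vs 'd' => differ
  Position 1: 'c' vs 'c' => same
  Position 2: 'a' vs 'c' => differ
  Position 3: 'a' vs 'b' => differ
  Position 4: 'd' vs 'b' => differ
  Position 5: 'a' vs 'c' => differ
Total differences (Hamming distance): 5

5


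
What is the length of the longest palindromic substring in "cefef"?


Input: "cefef"
Checking substrings for palindromes:
  [1:4] "efe" (len 3) => palindrome
  [2:5] "fef" (len 3) => palindrome
Longest palindromic substring: "efe" with length 3

3


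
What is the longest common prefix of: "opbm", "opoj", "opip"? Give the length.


Words: opbm, opoj, opip
  Position 0: all 'o' => match
  Position 1: all 'p' => match
  Position 2: ('b', 'o', 'i') => mismatch, stop
LCP = "op" (length 2)

2


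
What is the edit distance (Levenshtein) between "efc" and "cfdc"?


Computing edit distance: "efc" -> "cfdc"
DP table:
           c    f    d    c
      0    1    2    3    4
  e   1    1    2    3    4
  f   2    2    1    2    3
  c   3    2    2    2    2
Edit distance = dp[3][4] = 2

2


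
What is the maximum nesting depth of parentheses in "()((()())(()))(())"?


Input: "()((()())(()))(())"
Tracking depth:
  Position 0 '(': depth becomes 1
  Position 1 ')': depth becomes 0
  Position 2 '(': depth becomes 1
  Position 3 '(': depth becomes 2
  Position 4 '(': depth becomes 3
  Position 5 ')': depth becomes 2
  Position 6 '(': depth becomes 3
  Position 7 ')': depth becomes 2
  Position 8 ')': depth becomes 1
  Position 9 '(': depth becomes 2
  Position 10 '(': depth becomes 3
  Position 11 ')': depth becomes 2
  Position 12 ')': depth becomes 1
  Position 13 ')': depth becomes 0
  Position 14 '(': depth becomes 1
  Position 15 '(': depth becomes 2
  Position 16 ')': depth becomes 1
  Position 17 ')': depth becomes 0
Maximum depth reached: 3

3


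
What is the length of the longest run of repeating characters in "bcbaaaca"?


Input: "bcbaaaca"
Scanning for longest run:
  Position 1 ('c'): new char, reset run to 1
  Position 2 ('b'): new char, reset run to 1
  Position 3 ('a'): new char, reset run to 1
  Position 4 ('a'): continues run of 'a', length=2
  Position 5 ('a'): continues run of 'a', length=3
  Position 6 ('c'): new char, reset run to 1
  Position 7 ('a'): new char, reset run to 1
Longest run: 'a' with length 3

3


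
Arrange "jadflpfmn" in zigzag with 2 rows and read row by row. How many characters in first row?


Zigzag "jadflpfmn" into 2 rows:
Placing characters:
  'j' => row 0
  'a' => row 1
  'd' => row 0
  'f' => row 1
  'l' => row 0
  'p' => row 1
  'f' => row 0
  'm' => row 1
  'n' => row 0
Rows:
  Row 0: "jdlfn"
  Row 1: "afpm"
First row length: 5

5


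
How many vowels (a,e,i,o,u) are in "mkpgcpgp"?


Input: mkpgcpgp
Checking each character:
  'm' at position 0: consonant
  'k' at position 1: consonant
  'p' at position 2: consonant
  'g' at position 3: consonant
  'c' at position 4: consonant
  'p' at position 5: consonant
  'g' at position 6: consonant
  'p' at position 7: consonant
Total vowels: 0

0


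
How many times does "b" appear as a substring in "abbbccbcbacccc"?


Searching for "b" in "abbbccbcbacccc"
Scanning each position:
  Position 0: "a" => no
  Position 1: "b" => MATCH
  Position 2: "b" => MATCH
  Position 3: "b" => MATCH
  Position 4: "c" => no
  Position 5: "c" => no
  Position 6: "b" => MATCH
  Position 7: "c" => no
  Position 8: "b" => MATCH
  Position 9: "a" => no
  Position 10: "c" => no
  Position 11: "c" => no
  Position 12: "c" => no
  Position 13: "c" => no
Total occurrences: 5

5


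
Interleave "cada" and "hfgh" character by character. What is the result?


Interleaving "cada" and "hfgh":
  Position 0: 'c' from first, 'h' from second => "ch"
  Position 1: 'a' from first, 'f' from second => "af"
  Position 2: 'd' from first, 'g' from second => "dg"
  Position 3: 'a' from first, 'h' from second => "ah"
Result: chafdgah

chafdgah


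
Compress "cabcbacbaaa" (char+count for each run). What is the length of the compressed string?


Input: cabcbacbaaa
Runs:
  'c' x 1 => "c1"
  'a' x 1 => "a1"
  'b' x 1 => "b1"
  'c' x 1 => "c1"
  'b' x 1 => "b1"
  'a' x 1 => "a1"
  'c' x 1 => "c1"
  'b' x 1 => "b1"
  'a' x 3 => "a3"
Compressed: "c1a1b1c1b1a1c1b1a3"
Compressed length: 18

18


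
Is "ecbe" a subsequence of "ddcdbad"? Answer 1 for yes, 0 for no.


Check if "ecbe" is a subsequence of "ddcdbad"
Greedy scan:
  Position 0 ('d'): no match needed
  Position 1 ('d'): no match needed
  Position 2 ('c'): no match needed
  Position 3 ('d'): no match needed
  Position 4 ('b'): no match needed
  Position 5 ('a'): no match needed
  Position 6 ('d'): no match needed
Only matched 0/4 characters => not a subsequence

0


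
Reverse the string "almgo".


Input: almgo
Reading characters right to left:
  Position 4: 'o'
  Position 3: 'g'
  Position 2: 'm'
  Position 1: 'l'
  Position 0: 'a'
Reversed: ogmla

ogmla


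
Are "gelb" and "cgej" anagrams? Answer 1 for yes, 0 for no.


Strings: "gelb", "cgej"
Sorted first:  begl
Sorted second: cegj
Differ at position 0: 'b' vs 'c' => not anagrams

0


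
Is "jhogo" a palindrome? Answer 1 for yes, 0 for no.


Input: jhogo
Reversed: ogohj
  Compare pos 0 ('j') with pos 4 ('o'): MISMATCH
  Compare pos 1 ('h') with pos 3 ('g'): MISMATCH
Result: not a palindrome

0


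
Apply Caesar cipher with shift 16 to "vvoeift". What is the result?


Caesar cipher: shift "vvoeift" by 16
  'v' (pos 21) + 16 = pos 11 = 'l'
  'v' (pos 21) + 16 = pos 11 = 'l'
  'o' (pos 14) + 16 = pos 4 = 'e'
  'e' (pos 4) + 16 = pos 20 = 'u'
  'i' (pos 8) + 16 = pos 24 = 'y'
  'f' (pos 5) + 16 = pos 21 = 'v'
  't' (pos 19) + 16 = pos 9 = 'j'
Result: lleuyvj

lleuyvj


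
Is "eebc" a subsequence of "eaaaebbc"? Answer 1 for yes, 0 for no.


Check if "eebc" is a subsequence of "eaaaebbc"
Greedy scan:
  Position 0 ('e'): matches sub[0] = 'e'
  Position 1 ('a'): no match needed
  Position 2 ('a'): no match needed
  Position 3 ('a'): no match needed
  Position 4 ('e'): matches sub[1] = 'e'
  Position 5 ('b'): matches sub[2] = 'b'
  Position 6 ('b'): no match needed
  Position 7 ('c'): matches sub[3] = 'c'
All 4 characters matched => is a subsequence

1


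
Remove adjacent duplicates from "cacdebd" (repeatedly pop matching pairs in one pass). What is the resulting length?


Input: cacdebd
Stack-based adjacent duplicate removal:
  Read 'c': push. Stack: c
  Read 'a': push. Stack: ca
  Read 'c': push. Stack: cac
  Read 'd': push. Stack: cacd
  Read 'e': push. Stack: cacde
  Read 'b': push. Stack: cacdeb
  Read 'd': push. Stack: cacdebd
Final stack: "cacdebd" (length 7)

7


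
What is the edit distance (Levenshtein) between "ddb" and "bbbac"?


Computing edit distance: "ddb" -> "bbbac"
DP table:
           b    b    b    a    c
      0    1    2    3    4    5
  d   1    1    2    3    4    5
  d   2    2    2    3    4    5
  b   3    2    2    2    3    4
Edit distance = dp[3][5] = 4

4


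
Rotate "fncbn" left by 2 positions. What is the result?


Input: "fncbn", rotate left by 2
First 2 characters: "fn"
Remaining characters: "cbn"
Concatenate remaining + first: "cbn" + "fn" = "cbnfn"

cbnfn


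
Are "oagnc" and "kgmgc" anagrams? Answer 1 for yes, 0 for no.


Strings: "oagnc", "kgmgc"
Sorted first:  acgno
Sorted second: cggkm
Differ at position 0: 'a' vs 'c' => not anagrams

0
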